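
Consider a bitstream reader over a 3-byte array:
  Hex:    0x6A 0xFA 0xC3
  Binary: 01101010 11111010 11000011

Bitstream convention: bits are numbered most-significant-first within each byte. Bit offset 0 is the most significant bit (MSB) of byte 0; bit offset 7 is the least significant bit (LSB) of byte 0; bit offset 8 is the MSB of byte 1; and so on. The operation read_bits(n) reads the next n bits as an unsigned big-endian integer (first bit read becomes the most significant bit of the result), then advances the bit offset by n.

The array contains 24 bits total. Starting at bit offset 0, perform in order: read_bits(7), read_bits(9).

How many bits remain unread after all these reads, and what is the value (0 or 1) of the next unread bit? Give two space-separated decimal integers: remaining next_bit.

Answer: 8 1

Derivation:
Read 1: bits[0:7] width=7 -> value=53 (bin 0110101); offset now 7 = byte 0 bit 7; 17 bits remain
Read 2: bits[7:16] width=9 -> value=250 (bin 011111010); offset now 16 = byte 2 bit 0; 8 bits remain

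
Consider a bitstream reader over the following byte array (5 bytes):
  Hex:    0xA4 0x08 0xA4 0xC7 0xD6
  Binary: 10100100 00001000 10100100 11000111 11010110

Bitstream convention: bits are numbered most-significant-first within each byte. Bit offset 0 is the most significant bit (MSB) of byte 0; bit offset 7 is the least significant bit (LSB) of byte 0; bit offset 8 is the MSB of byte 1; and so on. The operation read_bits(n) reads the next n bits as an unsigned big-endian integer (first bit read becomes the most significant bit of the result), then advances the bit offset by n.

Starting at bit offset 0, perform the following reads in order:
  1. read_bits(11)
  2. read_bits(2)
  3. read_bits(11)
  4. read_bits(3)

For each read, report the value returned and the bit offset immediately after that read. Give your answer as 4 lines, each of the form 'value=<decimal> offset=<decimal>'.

Read 1: bits[0:11] width=11 -> value=1312 (bin 10100100000); offset now 11 = byte 1 bit 3; 29 bits remain
Read 2: bits[11:13] width=2 -> value=1 (bin 01); offset now 13 = byte 1 bit 5; 27 bits remain
Read 3: bits[13:24] width=11 -> value=164 (bin 00010100100); offset now 24 = byte 3 bit 0; 16 bits remain
Read 4: bits[24:27] width=3 -> value=6 (bin 110); offset now 27 = byte 3 bit 3; 13 bits remain

Answer: value=1312 offset=11
value=1 offset=13
value=164 offset=24
value=6 offset=27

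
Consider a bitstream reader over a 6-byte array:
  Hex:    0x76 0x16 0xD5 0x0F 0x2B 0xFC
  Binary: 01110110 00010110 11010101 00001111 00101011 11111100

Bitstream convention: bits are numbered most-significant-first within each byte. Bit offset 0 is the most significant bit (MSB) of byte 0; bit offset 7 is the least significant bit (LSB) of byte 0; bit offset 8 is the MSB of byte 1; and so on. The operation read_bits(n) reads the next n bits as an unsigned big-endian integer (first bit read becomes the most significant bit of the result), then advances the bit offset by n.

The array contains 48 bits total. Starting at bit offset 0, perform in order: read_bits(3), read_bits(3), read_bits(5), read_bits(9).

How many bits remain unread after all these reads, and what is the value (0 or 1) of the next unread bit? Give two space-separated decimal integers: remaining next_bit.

Read 1: bits[0:3] width=3 -> value=3 (bin 011); offset now 3 = byte 0 bit 3; 45 bits remain
Read 2: bits[3:6] width=3 -> value=5 (bin 101); offset now 6 = byte 0 bit 6; 42 bits remain
Read 3: bits[6:11] width=5 -> value=16 (bin 10000); offset now 11 = byte 1 bit 3; 37 bits remain
Read 4: bits[11:20] width=9 -> value=365 (bin 101101101); offset now 20 = byte 2 bit 4; 28 bits remain

Answer: 28 0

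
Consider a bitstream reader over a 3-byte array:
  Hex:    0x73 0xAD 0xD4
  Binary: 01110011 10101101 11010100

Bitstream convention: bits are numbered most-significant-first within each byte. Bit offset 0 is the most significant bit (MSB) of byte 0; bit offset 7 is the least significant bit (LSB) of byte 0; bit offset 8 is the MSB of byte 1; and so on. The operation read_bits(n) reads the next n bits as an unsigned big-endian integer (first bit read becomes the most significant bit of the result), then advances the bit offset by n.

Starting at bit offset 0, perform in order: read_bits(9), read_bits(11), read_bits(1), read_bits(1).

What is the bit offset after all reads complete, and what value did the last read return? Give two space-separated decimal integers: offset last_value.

Answer: 22 1

Derivation:
Read 1: bits[0:9] width=9 -> value=231 (bin 011100111); offset now 9 = byte 1 bit 1; 15 bits remain
Read 2: bits[9:20] width=11 -> value=733 (bin 01011011101); offset now 20 = byte 2 bit 4; 4 bits remain
Read 3: bits[20:21] width=1 -> value=0 (bin 0); offset now 21 = byte 2 bit 5; 3 bits remain
Read 4: bits[21:22] width=1 -> value=1 (bin 1); offset now 22 = byte 2 bit 6; 2 bits remain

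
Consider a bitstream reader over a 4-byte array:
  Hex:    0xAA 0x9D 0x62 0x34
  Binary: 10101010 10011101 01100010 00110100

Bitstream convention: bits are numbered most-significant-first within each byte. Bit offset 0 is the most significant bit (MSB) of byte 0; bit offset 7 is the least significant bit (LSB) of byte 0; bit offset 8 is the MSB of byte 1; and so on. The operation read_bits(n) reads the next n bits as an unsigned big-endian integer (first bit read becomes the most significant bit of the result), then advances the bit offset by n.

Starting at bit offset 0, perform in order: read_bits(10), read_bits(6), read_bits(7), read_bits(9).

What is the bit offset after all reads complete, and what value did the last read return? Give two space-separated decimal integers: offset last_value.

Read 1: bits[0:10] width=10 -> value=682 (bin 1010101010); offset now 10 = byte 1 bit 2; 22 bits remain
Read 2: bits[10:16] width=6 -> value=29 (bin 011101); offset now 16 = byte 2 bit 0; 16 bits remain
Read 3: bits[16:23] width=7 -> value=49 (bin 0110001); offset now 23 = byte 2 bit 7; 9 bits remain
Read 4: bits[23:32] width=9 -> value=52 (bin 000110100); offset now 32 = byte 4 bit 0; 0 bits remain

Answer: 32 52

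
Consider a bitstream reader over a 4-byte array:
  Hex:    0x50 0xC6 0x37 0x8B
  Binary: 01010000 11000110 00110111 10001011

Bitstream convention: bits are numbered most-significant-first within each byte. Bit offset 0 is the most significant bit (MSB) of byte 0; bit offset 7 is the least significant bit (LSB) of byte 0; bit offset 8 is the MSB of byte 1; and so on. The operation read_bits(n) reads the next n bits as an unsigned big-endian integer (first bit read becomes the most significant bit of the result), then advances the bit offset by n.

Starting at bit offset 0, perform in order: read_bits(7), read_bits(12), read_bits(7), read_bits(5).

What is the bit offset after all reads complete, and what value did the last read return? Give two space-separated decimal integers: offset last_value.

Answer: 31 5

Derivation:
Read 1: bits[0:7] width=7 -> value=40 (bin 0101000); offset now 7 = byte 0 bit 7; 25 bits remain
Read 2: bits[7:19] width=12 -> value=1585 (bin 011000110001); offset now 19 = byte 2 bit 3; 13 bits remain
Read 3: bits[19:26] width=7 -> value=94 (bin 1011110); offset now 26 = byte 3 bit 2; 6 bits remain
Read 4: bits[26:31] width=5 -> value=5 (bin 00101); offset now 31 = byte 3 bit 7; 1 bits remain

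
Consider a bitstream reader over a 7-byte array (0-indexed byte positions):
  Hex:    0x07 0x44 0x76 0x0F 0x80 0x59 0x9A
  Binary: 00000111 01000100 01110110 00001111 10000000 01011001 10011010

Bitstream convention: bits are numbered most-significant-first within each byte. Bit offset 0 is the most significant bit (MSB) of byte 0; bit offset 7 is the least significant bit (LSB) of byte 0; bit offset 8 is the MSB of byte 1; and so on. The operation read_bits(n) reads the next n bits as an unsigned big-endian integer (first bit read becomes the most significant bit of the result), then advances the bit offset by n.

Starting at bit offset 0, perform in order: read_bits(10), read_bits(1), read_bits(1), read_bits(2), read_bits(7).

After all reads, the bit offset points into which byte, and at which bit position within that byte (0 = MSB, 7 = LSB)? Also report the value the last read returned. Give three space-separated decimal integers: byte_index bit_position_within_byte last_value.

Answer: 2 5 14

Derivation:
Read 1: bits[0:10] width=10 -> value=29 (bin 0000011101); offset now 10 = byte 1 bit 2; 46 bits remain
Read 2: bits[10:11] width=1 -> value=0 (bin 0); offset now 11 = byte 1 bit 3; 45 bits remain
Read 3: bits[11:12] width=1 -> value=0 (bin 0); offset now 12 = byte 1 bit 4; 44 bits remain
Read 4: bits[12:14] width=2 -> value=1 (bin 01); offset now 14 = byte 1 bit 6; 42 bits remain
Read 5: bits[14:21] width=7 -> value=14 (bin 0001110); offset now 21 = byte 2 bit 5; 35 bits remain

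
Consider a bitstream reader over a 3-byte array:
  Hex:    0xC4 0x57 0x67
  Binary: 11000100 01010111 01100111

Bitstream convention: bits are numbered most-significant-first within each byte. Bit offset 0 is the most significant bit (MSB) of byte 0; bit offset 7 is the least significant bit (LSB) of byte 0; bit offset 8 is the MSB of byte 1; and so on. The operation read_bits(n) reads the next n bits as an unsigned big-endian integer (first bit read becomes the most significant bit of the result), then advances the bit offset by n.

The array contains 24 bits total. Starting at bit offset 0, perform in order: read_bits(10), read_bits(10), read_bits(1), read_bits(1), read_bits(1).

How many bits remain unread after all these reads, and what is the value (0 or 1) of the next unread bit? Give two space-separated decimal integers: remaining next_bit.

Read 1: bits[0:10] width=10 -> value=785 (bin 1100010001); offset now 10 = byte 1 bit 2; 14 bits remain
Read 2: bits[10:20] width=10 -> value=374 (bin 0101110110); offset now 20 = byte 2 bit 4; 4 bits remain
Read 3: bits[20:21] width=1 -> value=0 (bin 0); offset now 21 = byte 2 bit 5; 3 bits remain
Read 4: bits[21:22] width=1 -> value=1 (bin 1); offset now 22 = byte 2 bit 6; 2 bits remain
Read 5: bits[22:23] width=1 -> value=1 (bin 1); offset now 23 = byte 2 bit 7; 1 bits remain

Answer: 1 1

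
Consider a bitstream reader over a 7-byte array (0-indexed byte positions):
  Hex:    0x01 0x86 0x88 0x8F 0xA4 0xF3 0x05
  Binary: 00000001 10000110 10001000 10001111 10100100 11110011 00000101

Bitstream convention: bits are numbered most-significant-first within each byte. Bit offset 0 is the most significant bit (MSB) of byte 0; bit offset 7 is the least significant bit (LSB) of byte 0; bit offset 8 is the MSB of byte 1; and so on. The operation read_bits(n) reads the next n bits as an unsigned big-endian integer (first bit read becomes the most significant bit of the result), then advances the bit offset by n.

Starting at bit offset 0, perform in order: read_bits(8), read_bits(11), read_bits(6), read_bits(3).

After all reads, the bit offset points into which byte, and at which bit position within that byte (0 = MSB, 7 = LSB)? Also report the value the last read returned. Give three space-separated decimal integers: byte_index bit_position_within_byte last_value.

Answer: 3 4 0

Derivation:
Read 1: bits[0:8] width=8 -> value=1 (bin 00000001); offset now 8 = byte 1 bit 0; 48 bits remain
Read 2: bits[8:19] width=11 -> value=1076 (bin 10000110100); offset now 19 = byte 2 bit 3; 37 bits remain
Read 3: bits[19:25] width=6 -> value=17 (bin 010001); offset now 25 = byte 3 bit 1; 31 bits remain
Read 4: bits[25:28] width=3 -> value=0 (bin 000); offset now 28 = byte 3 bit 4; 28 bits remain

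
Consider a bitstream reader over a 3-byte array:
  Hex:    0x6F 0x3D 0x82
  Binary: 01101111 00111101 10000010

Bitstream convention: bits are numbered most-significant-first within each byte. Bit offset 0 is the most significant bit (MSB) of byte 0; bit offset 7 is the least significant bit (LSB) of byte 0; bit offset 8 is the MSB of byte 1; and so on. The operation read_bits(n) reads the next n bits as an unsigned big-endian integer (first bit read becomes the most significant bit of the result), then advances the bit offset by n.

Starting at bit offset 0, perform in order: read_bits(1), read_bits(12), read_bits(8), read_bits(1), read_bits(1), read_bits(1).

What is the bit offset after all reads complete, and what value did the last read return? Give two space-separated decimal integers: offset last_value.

Answer: 24 0

Derivation:
Read 1: bits[0:1] width=1 -> value=0 (bin 0); offset now 1 = byte 0 bit 1; 23 bits remain
Read 2: bits[1:13] width=12 -> value=3559 (bin 110111100111); offset now 13 = byte 1 bit 5; 11 bits remain
Read 3: bits[13:21] width=8 -> value=176 (bin 10110000); offset now 21 = byte 2 bit 5; 3 bits remain
Read 4: bits[21:22] width=1 -> value=0 (bin 0); offset now 22 = byte 2 bit 6; 2 bits remain
Read 5: bits[22:23] width=1 -> value=1 (bin 1); offset now 23 = byte 2 bit 7; 1 bits remain
Read 6: bits[23:24] width=1 -> value=0 (bin 0); offset now 24 = byte 3 bit 0; 0 bits remain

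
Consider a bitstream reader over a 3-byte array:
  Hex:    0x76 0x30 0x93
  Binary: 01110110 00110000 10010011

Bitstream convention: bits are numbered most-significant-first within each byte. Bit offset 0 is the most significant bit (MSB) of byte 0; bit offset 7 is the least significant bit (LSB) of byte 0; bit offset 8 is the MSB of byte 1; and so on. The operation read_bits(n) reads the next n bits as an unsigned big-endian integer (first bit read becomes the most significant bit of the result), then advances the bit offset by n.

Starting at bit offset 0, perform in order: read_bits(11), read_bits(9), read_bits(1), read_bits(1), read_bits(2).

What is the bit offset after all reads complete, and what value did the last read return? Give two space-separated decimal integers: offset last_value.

Read 1: bits[0:11] width=11 -> value=945 (bin 01110110001); offset now 11 = byte 1 bit 3; 13 bits remain
Read 2: bits[11:20] width=9 -> value=265 (bin 100001001); offset now 20 = byte 2 bit 4; 4 bits remain
Read 3: bits[20:21] width=1 -> value=0 (bin 0); offset now 21 = byte 2 bit 5; 3 bits remain
Read 4: bits[21:22] width=1 -> value=0 (bin 0); offset now 22 = byte 2 bit 6; 2 bits remain
Read 5: bits[22:24] width=2 -> value=3 (bin 11); offset now 24 = byte 3 bit 0; 0 bits remain

Answer: 24 3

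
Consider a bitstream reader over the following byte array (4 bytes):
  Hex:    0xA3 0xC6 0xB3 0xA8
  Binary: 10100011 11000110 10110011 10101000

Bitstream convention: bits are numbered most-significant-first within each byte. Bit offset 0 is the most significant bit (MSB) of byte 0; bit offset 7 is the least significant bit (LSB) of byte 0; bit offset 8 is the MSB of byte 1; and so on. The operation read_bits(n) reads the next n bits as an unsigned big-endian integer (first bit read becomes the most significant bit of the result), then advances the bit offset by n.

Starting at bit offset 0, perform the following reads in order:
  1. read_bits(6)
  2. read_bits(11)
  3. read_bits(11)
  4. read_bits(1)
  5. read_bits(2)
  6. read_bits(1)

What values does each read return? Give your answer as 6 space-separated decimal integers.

Answer: 40 1933 826 1 0 0

Derivation:
Read 1: bits[0:6] width=6 -> value=40 (bin 101000); offset now 6 = byte 0 bit 6; 26 bits remain
Read 2: bits[6:17] width=11 -> value=1933 (bin 11110001101); offset now 17 = byte 2 bit 1; 15 bits remain
Read 3: bits[17:28] width=11 -> value=826 (bin 01100111010); offset now 28 = byte 3 bit 4; 4 bits remain
Read 4: bits[28:29] width=1 -> value=1 (bin 1); offset now 29 = byte 3 bit 5; 3 bits remain
Read 5: bits[29:31] width=2 -> value=0 (bin 00); offset now 31 = byte 3 bit 7; 1 bits remain
Read 6: bits[31:32] width=1 -> value=0 (bin 0); offset now 32 = byte 4 bit 0; 0 bits remain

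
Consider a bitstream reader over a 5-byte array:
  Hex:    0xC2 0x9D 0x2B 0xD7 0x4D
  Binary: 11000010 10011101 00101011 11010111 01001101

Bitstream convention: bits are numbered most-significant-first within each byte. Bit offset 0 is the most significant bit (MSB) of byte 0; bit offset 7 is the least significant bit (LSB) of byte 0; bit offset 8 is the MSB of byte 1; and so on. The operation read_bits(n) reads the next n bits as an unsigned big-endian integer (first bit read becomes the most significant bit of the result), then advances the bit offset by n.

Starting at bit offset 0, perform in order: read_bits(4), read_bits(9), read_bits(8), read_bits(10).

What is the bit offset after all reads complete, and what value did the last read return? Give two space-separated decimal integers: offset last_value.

Read 1: bits[0:4] width=4 -> value=12 (bin 1100); offset now 4 = byte 0 bit 4; 36 bits remain
Read 2: bits[4:13] width=9 -> value=83 (bin 001010011); offset now 13 = byte 1 bit 5; 27 bits remain
Read 3: bits[13:21] width=8 -> value=165 (bin 10100101); offset now 21 = byte 2 bit 5; 19 bits remain
Read 4: bits[21:31] width=10 -> value=491 (bin 0111101011); offset now 31 = byte 3 bit 7; 9 bits remain

Answer: 31 491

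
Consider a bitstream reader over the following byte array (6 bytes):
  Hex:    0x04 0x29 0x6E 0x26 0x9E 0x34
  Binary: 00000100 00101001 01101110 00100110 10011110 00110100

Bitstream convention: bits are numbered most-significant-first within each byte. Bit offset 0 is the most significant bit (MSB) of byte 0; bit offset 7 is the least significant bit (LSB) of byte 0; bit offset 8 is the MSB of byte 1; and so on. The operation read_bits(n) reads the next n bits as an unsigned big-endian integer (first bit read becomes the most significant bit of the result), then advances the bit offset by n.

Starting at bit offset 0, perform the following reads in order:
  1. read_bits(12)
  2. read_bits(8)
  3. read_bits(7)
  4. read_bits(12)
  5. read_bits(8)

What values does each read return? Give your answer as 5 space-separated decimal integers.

Answer: 66 150 113 847 26

Derivation:
Read 1: bits[0:12] width=12 -> value=66 (bin 000001000010); offset now 12 = byte 1 bit 4; 36 bits remain
Read 2: bits[12:20] width=8 -> value=150 (bin 10010110); offset now 20 = byte 2 bit 4; 28 bits remain
Read 3: bits[20:27] width=7 -> value=113 (bin 1110001); offset now 27 = byte 3 bit 3; 21 bits remain
Read 4: bits[27:39] width=12 -> value=847 (bin 001101001111); offset now 39 = byte 4 bit 7; 9 bits remain
Read 5: bits[39:47] width=8 -> value=26 (bin 00011010); offset now 47 = byte 5 bit 7; 1 bits remain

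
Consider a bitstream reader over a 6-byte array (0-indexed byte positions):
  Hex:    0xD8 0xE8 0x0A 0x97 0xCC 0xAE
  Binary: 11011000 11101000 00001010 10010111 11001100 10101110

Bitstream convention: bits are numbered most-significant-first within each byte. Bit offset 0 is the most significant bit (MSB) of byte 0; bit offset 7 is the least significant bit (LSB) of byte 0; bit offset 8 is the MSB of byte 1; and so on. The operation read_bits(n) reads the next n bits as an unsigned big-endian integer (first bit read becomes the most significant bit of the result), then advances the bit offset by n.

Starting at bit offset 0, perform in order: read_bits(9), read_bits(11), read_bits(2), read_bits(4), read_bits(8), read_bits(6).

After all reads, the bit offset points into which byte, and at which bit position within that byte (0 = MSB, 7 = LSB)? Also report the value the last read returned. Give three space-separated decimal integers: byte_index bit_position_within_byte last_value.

Answer: 5 0 12

Derivation:
Read 1: bits[0:9] width=9 -> value=433 (bin 110110001); offset now 9 = byte 1 bit 1; 39 bits remain
Read 2: bits[9:20] width=11 -> value=1664 (bin 11010000000); offset now 20 = byte 2 bit 4; 28 bits remain
Read 3: bits[20:22] width=2 -> value=2 (bin 10); offset now 22 = byte 2 bit 6; 26 bits remain
Read 4: bits[22:26] width=4 -> value=10 (bin 1010); offset now 26 = byte 3 bit 2; 22 bits remain
Read 5: bits[26:34] width=8 -> value=95 (bin 01011111); offset now 34 = byte 4 bit 2; 14 bits remain
Read 6: bits[34:40] width=6 -> value=12 (bin 001100); offset now 40 = byte 5 bit 0; 8 bits remain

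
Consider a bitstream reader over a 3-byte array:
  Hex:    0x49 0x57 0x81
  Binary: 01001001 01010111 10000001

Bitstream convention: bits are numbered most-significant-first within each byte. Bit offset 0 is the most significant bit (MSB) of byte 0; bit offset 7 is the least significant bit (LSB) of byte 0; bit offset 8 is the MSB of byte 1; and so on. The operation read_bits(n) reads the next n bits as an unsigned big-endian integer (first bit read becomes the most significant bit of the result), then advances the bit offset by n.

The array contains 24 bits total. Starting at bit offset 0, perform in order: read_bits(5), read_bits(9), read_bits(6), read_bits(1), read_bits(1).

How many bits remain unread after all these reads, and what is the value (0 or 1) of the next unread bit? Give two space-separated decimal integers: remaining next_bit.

Read 1: bits[0:5] width=5 -> value=9 (bin 01001); offset now 5 = byte 0 bit 5; 19 bits remain
Read 2: bits[5:14] width=9 -> value=85 (bin 001010101); offset now 14 = byte 1 bit 6; 10 bits remain
Read 3: bits[14:20] width=6 -> value=56 (bin 111000); offset now 20 = byte 2 bit 4; 4 bits remain
Read 4: bits[20:21] width=1 -> value=0 (bin 0); offset now 21 = byte 2 bit 5; 3 bits remain
Read 5: bits[21:22] width=1 -> value=0 (bin 0); offset now 22 = byte 2 bit 6; 2 bits remain

Answer: 2 0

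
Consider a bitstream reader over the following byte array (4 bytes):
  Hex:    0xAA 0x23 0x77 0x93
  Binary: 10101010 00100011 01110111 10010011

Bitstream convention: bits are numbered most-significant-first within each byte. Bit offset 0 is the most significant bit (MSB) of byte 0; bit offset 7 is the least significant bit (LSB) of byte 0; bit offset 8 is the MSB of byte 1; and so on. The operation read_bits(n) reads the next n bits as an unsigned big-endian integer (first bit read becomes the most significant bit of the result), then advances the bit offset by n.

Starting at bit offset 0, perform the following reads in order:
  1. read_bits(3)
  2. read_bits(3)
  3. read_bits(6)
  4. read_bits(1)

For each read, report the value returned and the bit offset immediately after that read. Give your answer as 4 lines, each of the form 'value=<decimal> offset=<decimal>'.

Read 1: bits[0:3] width=3 -> value=5 (bin 101); offset now 3 = byte 0 bit 3; 29 bits remain
Read 2: bits[3:6] width=3 -> value=2 (bin 010); offset now 6 = byte 0 bit 6; 26 bits remain
Read 3: bits[6:12] width=6 -> value=34 (bin 100010); offset now 12 = byte 1 bit 4; 20 bits remain
Read 4: bits[12:13] width=1 -> value=0 (bin 0); offset now 13 = byte 1 bit 5; 19 bits remain

Answer: value=5 offset=3
value=2 offset=6
value=34 offset=12
value=0 offset=13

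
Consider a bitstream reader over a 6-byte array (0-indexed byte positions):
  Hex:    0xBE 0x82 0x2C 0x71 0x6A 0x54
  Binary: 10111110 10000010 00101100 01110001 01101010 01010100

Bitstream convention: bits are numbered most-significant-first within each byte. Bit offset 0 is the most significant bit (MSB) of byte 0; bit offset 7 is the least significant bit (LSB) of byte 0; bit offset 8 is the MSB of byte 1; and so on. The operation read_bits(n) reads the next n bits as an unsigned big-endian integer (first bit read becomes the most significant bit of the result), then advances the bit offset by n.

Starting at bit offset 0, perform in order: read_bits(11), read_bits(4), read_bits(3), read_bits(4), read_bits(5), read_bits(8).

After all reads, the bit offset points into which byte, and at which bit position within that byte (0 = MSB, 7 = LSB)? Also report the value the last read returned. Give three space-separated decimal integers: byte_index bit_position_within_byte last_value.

Read 1: bits[0:11] width=11 -> value=1524 (bin 10111110100); offset now 11 = byte 1 bit 3; 37 bits remain
Read 2: bits[11:15] width=4 -> value=1 (bin 0001); offset now 15 = byte 1 bit 7; 33 bits remain
Read 3: bits[15:18] width=3 -> value=0 (bin 000); offset now 18 = byte 2 bit 2; 30 bits remain
Read 4: bits[18:22] width=4 -> value=11 (bin 1011); offset now 22 = byte 2 bit 6; 26 bits remain
Read 5: bits[22:27] width=5 -> value=3 (bin 00011); offset now 27 = byte 3 bit 3; 21 bits remain
Read 6: bits[27:35] width=8 -> value=139 (bin 10001011); offset now 35 = byte 4 bit 3; 13 bits remain

Answer: 4 3 139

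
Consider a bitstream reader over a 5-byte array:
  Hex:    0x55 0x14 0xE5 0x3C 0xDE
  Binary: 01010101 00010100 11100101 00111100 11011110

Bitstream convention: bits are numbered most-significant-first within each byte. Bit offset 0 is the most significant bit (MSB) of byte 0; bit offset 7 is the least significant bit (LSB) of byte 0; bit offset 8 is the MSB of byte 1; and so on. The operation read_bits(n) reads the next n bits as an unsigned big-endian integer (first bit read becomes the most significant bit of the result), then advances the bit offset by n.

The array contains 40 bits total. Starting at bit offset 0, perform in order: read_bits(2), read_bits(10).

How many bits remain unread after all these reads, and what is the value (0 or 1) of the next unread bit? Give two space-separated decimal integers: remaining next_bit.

Answer: 28 0

Derivation:
Read 1: bits[0:2] width=2 -> value=1 (bin 01); offset now 2 = byte 0 bit 2; 38 bits remain
Read 2: bits[2:12] width=10 -> value=337 (bin 0101010001); offset now 12 = byte 1 bit 4; 28 bits remain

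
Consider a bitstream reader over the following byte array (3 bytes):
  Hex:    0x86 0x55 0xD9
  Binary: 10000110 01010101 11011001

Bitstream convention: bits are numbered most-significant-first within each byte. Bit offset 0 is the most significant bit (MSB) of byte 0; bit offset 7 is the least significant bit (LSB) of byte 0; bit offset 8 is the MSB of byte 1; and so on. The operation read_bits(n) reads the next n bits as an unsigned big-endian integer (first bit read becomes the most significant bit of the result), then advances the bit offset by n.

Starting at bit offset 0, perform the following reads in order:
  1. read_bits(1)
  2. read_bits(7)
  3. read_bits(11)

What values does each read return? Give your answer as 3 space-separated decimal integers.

Read 1: bits[0:1] width=1 -> value=1 (bin 1); offset now 1 = byte 0 bit 1; 23 bits remain
Read 2: bits[1:8] width=7 -> value=6 (bin 0000110); offset now 8 = byte 1 bit 0; 16 bits remain
Read 3: bits[8:19] width=11 -> value=686 (bin 01010101110); offset now 19 = byte 2 bit 3; 5 bits remain

Answer: 1 6 686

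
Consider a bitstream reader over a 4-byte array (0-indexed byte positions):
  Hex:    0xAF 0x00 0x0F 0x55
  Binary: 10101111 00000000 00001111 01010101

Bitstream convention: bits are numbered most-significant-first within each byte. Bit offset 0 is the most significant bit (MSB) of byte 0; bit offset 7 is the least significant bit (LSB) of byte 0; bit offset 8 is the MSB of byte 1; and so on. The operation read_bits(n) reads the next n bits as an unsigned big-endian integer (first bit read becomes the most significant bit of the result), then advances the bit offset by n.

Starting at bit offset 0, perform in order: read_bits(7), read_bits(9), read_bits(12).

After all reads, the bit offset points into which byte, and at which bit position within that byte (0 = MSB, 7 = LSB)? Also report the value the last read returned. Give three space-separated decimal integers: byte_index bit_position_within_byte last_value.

Read 1: bits[0:7] width=7 -> value=87 (bin 1010111); offset now 7 = byte 0 bit 7; 25 bits remain
Read 2: bits[7:16] width=9 -> value=256 (bin 100000000); offset now 16 = byte 2 bit 0; 16 bits remain
Read 3: bits[16:28] width=12 -> value=245 (bin 000011110101); offset now 28 = byte 3 bit 4; 4 bits remain

Answer: 3 4 245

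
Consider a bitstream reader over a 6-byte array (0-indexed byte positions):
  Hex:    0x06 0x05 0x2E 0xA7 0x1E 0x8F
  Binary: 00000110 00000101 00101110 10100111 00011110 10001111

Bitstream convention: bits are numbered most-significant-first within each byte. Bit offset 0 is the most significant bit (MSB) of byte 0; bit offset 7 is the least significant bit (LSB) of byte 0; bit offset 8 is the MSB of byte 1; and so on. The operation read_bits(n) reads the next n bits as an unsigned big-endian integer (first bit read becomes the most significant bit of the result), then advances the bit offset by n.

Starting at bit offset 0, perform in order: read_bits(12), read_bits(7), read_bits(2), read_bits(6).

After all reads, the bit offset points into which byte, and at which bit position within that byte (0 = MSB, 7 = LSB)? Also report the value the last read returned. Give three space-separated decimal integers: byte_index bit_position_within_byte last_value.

Read 1: bits[0:12] width=12 -> value=96 (bin 000001100000); offset now 12 = byte 1 bit 4; 36 bits remain
Read 2: bits[12:19] width=7 -> value=41 (bin 0101001); offset now 19 = byte 2 bit 3; 29 bits remain
Read 3: bits[19:21] width=2 -> value=1 (bin 01); offset now 21 = byte 2 bit 5; 27 bits remain
Read 4: bits[21:27] width=6 -> value=53 (bin 110101); offset now 27 = byte 3 bit 3; 21 bits remain

Answer: 3 3 53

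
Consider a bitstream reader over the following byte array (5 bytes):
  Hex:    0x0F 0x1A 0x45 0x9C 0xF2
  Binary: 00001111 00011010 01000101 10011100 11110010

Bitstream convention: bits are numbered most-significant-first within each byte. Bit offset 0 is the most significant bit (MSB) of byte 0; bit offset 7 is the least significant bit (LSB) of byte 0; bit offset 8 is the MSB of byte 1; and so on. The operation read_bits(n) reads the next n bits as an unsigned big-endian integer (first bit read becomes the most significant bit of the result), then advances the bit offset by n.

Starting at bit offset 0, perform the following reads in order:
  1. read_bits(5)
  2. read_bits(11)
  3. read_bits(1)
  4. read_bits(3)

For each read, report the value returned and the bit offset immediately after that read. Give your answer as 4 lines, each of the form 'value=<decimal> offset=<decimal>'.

Answer: value=1 offset=5
value=1818 offset=16
value=0 offset=17
value=4 offset=20

Derivation:
Read 1: bits[0:5] width=5 -> value=1 (bin 00001); offset now 5 = byte 0 bit 5; 35 bits remain
Read 2: bits[5:16] width=11 -> value=1818 (bin 11100011010); offset now 16 = byte 2 bit 0; 24 bits remain
Read 3: bits[16:17] width=1 -> value=0 (bin 0); offset now 17 = byte 2 bit 1; 23 bits remain
Read 4: bits[17:20] width=3 -> value=4 (bin 100); offset now 20 = byte 2 bit 4; 20 bits remain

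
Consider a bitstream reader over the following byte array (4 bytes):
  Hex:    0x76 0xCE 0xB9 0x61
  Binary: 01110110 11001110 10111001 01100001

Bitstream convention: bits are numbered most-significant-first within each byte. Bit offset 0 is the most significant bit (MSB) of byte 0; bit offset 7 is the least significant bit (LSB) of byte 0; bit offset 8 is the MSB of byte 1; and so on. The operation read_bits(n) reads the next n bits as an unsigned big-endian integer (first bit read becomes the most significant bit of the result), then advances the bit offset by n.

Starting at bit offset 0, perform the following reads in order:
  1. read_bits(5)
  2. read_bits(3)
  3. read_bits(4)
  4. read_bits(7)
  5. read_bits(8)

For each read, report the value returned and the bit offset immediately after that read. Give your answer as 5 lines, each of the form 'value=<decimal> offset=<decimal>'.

Answer: value=14 offset=5
value=6 offset=8
value=12 offset=12
value=117 offset=19
value=203 offset=27

Derivation:
Read 1: bits[0:5] width=5 -> value=14 (bin 01110); offset now 5 = byte 0 bit 5; 27 bits remain
Read 2: bits[5:8] width=3 -> value=6 (bin 110); offset now 8 = byte 1 bit 0; 24 bits remain
Read 3: bits[8:12] width=4 -> value=12 (bin 1100); offset now 12 = byte 1 bit 4; 20 bits remain
Read 4: bits[12:19] width=7 -> value=117 (bin 1110101); offset now 19 = byte 2 bit 3; 13 bits remain
Read 5: bits[19:27] width=8 -> value=203 (bin 11001011); offset now 27 = byte 3 bit 3; 5 bits remain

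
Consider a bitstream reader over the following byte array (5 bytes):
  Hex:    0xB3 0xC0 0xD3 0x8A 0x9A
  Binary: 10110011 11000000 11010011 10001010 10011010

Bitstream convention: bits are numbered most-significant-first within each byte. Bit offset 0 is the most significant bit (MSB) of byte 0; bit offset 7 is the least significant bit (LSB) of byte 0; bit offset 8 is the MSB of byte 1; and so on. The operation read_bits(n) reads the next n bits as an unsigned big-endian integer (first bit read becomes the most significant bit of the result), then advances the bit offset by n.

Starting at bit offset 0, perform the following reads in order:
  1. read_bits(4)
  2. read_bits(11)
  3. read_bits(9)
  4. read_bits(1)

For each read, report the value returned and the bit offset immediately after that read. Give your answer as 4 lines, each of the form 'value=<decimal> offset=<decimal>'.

Read 1: bits[0:4] width=4 -> value=11 (bin 1011); offset now 4 = byte 0 bit 4; 36 bits remain
Read 2: bits[4:15] width=11 -> value=480 (bin 00111100000); offset now 15 = byte 1 bit 7; 25 bits remain
Read 3: bits[15:24] width=9 -> value=211 (bin 011010011); offset now 24 = byte 3 bit 0; 16 bits remain
Read 4: bits[24:25] width=1 -> value=1 (bin 1); offset now 25 = byte 3 bit 1; 15 bits remain

Answer: value=11 offset=4
value=480 offset=15
value=211 offset=24
value=1 offset=25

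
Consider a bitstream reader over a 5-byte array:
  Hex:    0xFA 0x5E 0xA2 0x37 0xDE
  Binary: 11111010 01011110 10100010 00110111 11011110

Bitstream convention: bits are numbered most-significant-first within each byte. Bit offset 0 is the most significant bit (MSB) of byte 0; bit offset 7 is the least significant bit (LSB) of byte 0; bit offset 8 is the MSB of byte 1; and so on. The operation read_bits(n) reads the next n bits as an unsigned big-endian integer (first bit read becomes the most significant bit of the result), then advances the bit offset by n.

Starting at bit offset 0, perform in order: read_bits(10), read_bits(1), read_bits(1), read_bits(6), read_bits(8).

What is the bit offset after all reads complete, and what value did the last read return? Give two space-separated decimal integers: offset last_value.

Read 1: bits[0:10] width=10 -> value=1001 (bin 1111101001); offset now 10 = byte 1 bit 2; 30 bits remain
Read 2: bits[10:11] width=1 -> value=0 (bin 0); offset now 11 = byte 1 bit 3; 29 bits remain
Read 3: bits[11:12] width=1 -> value=1 (bin 1); offset now 12 = byte 1 bit 4; 28 bits remain
Read 4: bits[12:18] width=6 -> value=58 (bin 111010); offset now 18 = byte 2 bit 2; 22 bits remain
Read 5: bits[18:26] width=8 -> value=136 (bin 10001000); offset now 26 = byte 3 bit 2; 14 bits remain

Answer: 26 136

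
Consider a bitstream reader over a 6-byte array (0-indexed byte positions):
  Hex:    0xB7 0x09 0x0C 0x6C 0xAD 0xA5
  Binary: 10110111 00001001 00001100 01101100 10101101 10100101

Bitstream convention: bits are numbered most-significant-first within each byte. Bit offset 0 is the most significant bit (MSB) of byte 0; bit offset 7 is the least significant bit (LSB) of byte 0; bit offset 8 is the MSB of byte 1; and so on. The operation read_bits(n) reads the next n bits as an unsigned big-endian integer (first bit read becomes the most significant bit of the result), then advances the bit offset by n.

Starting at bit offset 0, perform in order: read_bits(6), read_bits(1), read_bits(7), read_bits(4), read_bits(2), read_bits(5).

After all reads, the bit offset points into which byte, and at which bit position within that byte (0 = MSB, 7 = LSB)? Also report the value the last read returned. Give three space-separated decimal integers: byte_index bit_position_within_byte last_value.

Answer: 3 1 24

Derivation:
Read 1: bits[0:6] width=6 -> value=45 (bin 101101); offset now 6 = byte 0 bit 6; 42 bits remain
Read 2: bits[6:7] width=1 -> value=1 (bin 1); offset now 7 = byte 0 bit 7; 41 bits remain
Read 3: bits[7:14] width=7 -> value=66 (bin 1000010); offset now 14 = byte 1 bit 6; 34 bits remain
Read 4: bits[14:18] width=4 -> value=4 (bin 0100); offset now 18 = byte 2 bit 2; 30 bits remain
Read 5: bits[18:20] width=2 -> value=0 (bin 00); offset now 20 = byte 2 bit 4; 28 bits remain
Read 6: bits[20:25] width=5 -> value=24 (bin 11000); offset now 25 = byte 3 bit 1; 23 bits remain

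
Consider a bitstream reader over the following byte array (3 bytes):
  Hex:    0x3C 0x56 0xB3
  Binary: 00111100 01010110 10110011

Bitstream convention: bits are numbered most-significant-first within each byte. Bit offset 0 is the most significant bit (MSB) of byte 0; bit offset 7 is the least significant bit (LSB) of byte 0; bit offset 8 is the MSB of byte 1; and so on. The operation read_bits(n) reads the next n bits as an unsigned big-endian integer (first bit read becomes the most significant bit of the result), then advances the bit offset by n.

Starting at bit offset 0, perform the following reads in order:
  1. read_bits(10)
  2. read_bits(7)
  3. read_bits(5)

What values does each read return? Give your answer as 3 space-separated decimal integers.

Read 1: bits[0:10] width=10 -> value=241 (bin 0011110001); offset now 10 = byte 1 bit 2; 14 bits remain
Read 2: bits[10:17] width=7 -> value=45 (bin 0101101); offset now 17 = byte 2 bit 1; 7 bits remain
Read 3: bits[17:22] width=5 -> value=12 (bin 01100); offset now 22 = byte 2 bit 6; 2 bits remain

Answer: 241 45 12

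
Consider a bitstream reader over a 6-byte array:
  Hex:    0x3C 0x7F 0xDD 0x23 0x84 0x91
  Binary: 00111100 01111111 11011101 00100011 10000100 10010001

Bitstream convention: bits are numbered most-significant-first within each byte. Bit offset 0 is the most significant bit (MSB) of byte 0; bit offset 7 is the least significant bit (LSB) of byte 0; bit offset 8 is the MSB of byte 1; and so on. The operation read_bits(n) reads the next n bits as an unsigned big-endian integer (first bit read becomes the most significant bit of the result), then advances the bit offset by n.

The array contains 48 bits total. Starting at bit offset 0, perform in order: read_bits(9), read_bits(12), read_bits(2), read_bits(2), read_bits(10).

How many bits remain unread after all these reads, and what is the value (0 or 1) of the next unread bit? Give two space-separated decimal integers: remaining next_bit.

Answer: 13 0

Derivation:
Read 1: bits[0:9] width=9 -> value=120 (bin 001111000); offset now 9 = byte 1 bit 1; 39 bits remain
Read 2: bits[9:21] width=12 -> value=4091 (bin 111111111011); offset now 21 = byte 2 bit 5; 27 bits remain
Read 3: bits[21:23] width=2 -> value=2 (bin 10); offset now 23 = byte 2 bit 7; 25 bits remain
Read 4: bits[23:25] width=2 -> value=2 (bin 10); offset now 25 = byte 3 bit 1; 23 bits remain
Read 5: bits[25:35] width=10 -> value=284 (bin 0100011100); offset now 35 = byte 4 bit 3; 13 bits remain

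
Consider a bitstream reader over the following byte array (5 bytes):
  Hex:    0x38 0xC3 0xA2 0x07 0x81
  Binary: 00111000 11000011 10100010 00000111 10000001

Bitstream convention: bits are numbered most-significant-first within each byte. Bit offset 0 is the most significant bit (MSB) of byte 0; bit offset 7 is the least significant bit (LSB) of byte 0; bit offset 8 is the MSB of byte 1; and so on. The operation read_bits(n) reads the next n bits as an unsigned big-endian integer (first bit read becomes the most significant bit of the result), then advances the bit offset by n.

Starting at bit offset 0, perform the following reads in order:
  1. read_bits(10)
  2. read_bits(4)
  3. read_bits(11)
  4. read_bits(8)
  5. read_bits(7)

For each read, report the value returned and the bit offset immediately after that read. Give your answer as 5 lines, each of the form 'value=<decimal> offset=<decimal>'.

Answer: value=227 offset=10
value=0 offset=14
value=1860 offset=25
value=15 offset=33
value=1 offset=40

Derivation:
Read 1: bits[0:10] width=10 -> value=227 (bin 0011100011); offset now 10 = byte 1 bit 2; 30 bits remain
Read 2: bits[10:14] width=4 -> value=0 (bin 0000); offset now 14 = byte 1 bit 6; 26 bits remain
Read 3: bits[14:25] width=11 -> value=1860 (bin 11101000100); offset now 25 = byte 3 bit 1; 15 bits remain
Read 4: bits[25:33] width=8 -> value=15 (bin 00001111); offset now 33 = byte 4 bit 1; 7 bits remain
Read 5: bits[33:40] width=7 -> value=1 (bin 0000001); offset now 40 = byte 5 bit 0; 0 bits remain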